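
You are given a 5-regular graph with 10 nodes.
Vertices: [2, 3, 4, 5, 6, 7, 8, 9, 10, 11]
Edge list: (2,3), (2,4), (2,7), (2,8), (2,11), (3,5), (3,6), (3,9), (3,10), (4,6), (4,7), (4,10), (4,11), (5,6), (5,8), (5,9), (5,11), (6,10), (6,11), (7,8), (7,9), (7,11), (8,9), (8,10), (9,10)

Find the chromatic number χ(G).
χ(G) = 4

Clique number ω(G) = 4 (lower bound: χ ≥ ω).
The clique on [2, 4, 7, 11] has size 4, forcing χ ≥ 4, and the coloring below uses 4 colors, so χ(G) = 4.
A valid 4-coloring: color 1: [3, 4, 8]; color 2: [5, 7, 10]; color 3: [2, 6, 9]; color 4: [11].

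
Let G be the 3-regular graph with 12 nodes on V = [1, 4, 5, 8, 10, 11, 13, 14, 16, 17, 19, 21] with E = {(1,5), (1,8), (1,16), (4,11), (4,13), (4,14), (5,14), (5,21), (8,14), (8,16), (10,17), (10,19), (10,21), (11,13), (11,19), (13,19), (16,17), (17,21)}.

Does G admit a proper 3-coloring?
A valid 3-coloring: color 1: [10, 11, 14, 16]; color 2: [4, 5, 8, 17, 19]; color 3: [1, 13, 21].
(χ(G) = 3 ≤ 3.)

Yes, G is 3-colorable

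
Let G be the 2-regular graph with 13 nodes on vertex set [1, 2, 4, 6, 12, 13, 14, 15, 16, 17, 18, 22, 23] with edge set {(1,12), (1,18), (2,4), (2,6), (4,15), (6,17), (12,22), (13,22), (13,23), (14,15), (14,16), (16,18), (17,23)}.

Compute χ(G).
χ(G) = 3

Clique number ω(G) = 2 (lower bound: χ ≥ ω).
Odd cycle [4, 15, 14, 16, 18, 1, 12, 22, 13, 23, 17, 6, 2] needs 3 colors (χ ≥ 3).
The coloring below uses 3 colors, so χ(G) = 3.
A valid 3-coloring: color 1: [1, 6, 15, 16, 22, 23]; color 2: [2, 12, 13, 14, 17, 18]; color 3: [4].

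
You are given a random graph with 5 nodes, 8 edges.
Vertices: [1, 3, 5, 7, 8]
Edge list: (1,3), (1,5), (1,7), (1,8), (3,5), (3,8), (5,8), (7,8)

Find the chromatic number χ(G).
Clique number ω(G) = 4 (lower bound: χ ≥ ω).
The clique on [1, 3, 5, 8] has size 4, forcing χ ≥ 4, and the coloring below uses 4 colors, so χ(G) = 4.
A valid 4-coloring: color 1: [8]; color 2: [1]; color 3: [3, 7]; color 4: [5].

χ(G) = 4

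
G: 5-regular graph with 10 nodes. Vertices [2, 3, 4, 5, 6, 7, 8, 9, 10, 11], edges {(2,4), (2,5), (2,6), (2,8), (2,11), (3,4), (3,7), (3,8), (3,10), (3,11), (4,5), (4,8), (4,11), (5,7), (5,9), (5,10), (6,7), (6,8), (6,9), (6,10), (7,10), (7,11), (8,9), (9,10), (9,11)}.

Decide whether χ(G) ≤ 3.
Suppose a proper 3-coloring c exists. The clique [2, 4, 5] takes 3 distinct colors; by symmetry let c(2) = 1, c(4) = 2, c(5) = 3.
- Vertex 8: neighbors [2, 4] already have colors [1, 2] ⇒ c(8) = 3.
- Vertex 3: neighbors [4, 8] already have colors [2, 3] ⇒ c(3) = 1.
- Vertex 6: neighbors [2, 8] already have colors [1, 3] ⇒ c(6) = 2.
- Vertex 7: neighbors [3, 6, 5] already have colors [1, 2, 3] — all 3 colors blocked. Contradiction.
The forced assignments end in a contradiction, so G has no proper 3-coloring (χ ≥ 4).

No, G is not 3-colorable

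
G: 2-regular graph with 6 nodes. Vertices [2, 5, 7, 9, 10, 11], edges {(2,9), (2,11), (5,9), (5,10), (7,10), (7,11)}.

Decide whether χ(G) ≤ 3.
A valid 3-coloring: color 1: [2, 5, 7]; color 2: [9, 10, 11].
(χ(G) = 2 ≤ 3.)

Yes, G is 3-colorable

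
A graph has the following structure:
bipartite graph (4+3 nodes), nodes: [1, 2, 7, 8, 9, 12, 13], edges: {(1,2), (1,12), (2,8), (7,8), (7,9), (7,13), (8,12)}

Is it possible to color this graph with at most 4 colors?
Yes, G is 4-colorable

A valid 4-coloring: color 1: [1, 8, 9, 13]; color 2: [2, 7, 12].
(χ(G) = 2 ≤ 4.)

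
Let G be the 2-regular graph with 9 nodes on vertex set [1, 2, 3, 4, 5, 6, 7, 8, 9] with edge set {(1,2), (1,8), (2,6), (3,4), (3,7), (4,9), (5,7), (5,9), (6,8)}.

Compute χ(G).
Clique number ω(G) = 2 (lower bound: χ ≥ ω).
Odd cycle [5, 7, 3, 4, 9] needs 3 colors (χ ≥ 3).
The coloring below uses 3 colors, so χ(G) = 3.
A valid 3-coloring: color 1: [1, 4, 6, 7]; color 2: [2, 3, 5, 8]; color 3: [9].

χ(G) = 3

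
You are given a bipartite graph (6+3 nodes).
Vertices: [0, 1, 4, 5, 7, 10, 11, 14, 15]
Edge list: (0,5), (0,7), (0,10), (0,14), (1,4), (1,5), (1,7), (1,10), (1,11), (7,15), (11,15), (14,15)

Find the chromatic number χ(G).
χ(G) = 2

Clique number ω(G) = 2 (lower bound: χ ≥ ω).
The graph is bipartite (no odd cycle), so 2 colors suffice: χ(G) = 2.
A valid 2-coloring: color 1: [0, 1, 15]; color 2: [4, 5, 7, 10, 11, 14].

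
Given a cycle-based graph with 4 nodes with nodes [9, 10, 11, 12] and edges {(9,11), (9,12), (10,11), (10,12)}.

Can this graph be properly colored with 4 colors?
Yes, G is 4-colorable

A valid 4-coloring: color 1: [9, 10]; color 2: [11, 12].
(χ(G) = 2 ≤ 4.)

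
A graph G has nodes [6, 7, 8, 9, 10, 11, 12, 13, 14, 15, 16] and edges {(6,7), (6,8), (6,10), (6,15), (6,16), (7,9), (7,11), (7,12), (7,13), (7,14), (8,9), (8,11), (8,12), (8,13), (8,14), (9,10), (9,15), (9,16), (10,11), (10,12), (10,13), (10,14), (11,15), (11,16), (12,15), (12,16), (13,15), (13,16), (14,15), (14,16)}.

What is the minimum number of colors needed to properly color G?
χ(G) = 2

Clique number ω(G) = 2 (lower bound: χ ≥ ω).
The graph is bipartite (no odd cycle), so 2 colors suffice: χ(G) = 2.
A valid 2-coloring: color 1: [7, 8, 10, 15, 16]; color 2: [6, 9, 11, 12, 13, 14].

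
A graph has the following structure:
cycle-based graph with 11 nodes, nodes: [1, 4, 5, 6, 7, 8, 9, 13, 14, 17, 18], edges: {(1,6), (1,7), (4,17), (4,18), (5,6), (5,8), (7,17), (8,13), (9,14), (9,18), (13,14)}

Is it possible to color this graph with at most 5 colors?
Yes, G is 5-colorable

A valid 5-coloring: color 1: [4, 6, 7, 8, 14]; color 2: [1, 5, 9, 13, 17]; color 3: [18].
(χ(G) = 3 ≤ 5.)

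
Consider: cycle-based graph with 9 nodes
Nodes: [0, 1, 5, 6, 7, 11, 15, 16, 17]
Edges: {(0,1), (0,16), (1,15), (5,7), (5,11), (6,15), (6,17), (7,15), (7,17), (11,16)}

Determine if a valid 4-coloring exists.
Yes, G is 4-colorable

A valid 4-coloring: color 1: [0, 5, 15, 17]; color 2: [1, 6, 7, 11]; color 3: [16].
(χ(G) = 3 ≤ 4.)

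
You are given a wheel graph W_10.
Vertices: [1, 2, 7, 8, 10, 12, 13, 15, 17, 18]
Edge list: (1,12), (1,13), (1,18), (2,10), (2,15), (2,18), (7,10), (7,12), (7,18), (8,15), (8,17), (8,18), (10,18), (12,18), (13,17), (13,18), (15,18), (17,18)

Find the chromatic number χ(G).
Clique number ω(G) = 3 (lower bound: χ ≥ ω).
Odd cycle [12, 7, 10, 2, 15, 8, 17, 13, 1] needs 3 colors (χ ≥ 3).
Vertex 18 is adjacent to every vertex of [1, 2, 7, 8, 10, 12, 13, 15, 17], which already need 3 colors among themselves, so 18 needs a new color (χ ≥ 4).
The coloring below uses 4 colors, so χ(G) = 4.
A valid 4-coloring: color 1: [18]; color 2: [10, 12, 13, 15]; color 3: [1, 2, 7, 8]; color 4: [17].

χ(G) = 4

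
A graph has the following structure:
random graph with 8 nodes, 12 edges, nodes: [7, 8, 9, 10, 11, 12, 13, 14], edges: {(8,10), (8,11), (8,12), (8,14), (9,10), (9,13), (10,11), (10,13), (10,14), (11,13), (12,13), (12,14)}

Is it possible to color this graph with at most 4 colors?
Yes, G is 4-colorable

A valid 4-coloring: color 1: [7, 10, 12]; color 2: [8, 13]; color 3: [9, 11, 14].
(χ(G) = 3 ≤ 4.)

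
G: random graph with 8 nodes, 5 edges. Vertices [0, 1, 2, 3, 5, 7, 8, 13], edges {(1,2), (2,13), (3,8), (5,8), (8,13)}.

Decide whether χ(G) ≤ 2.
A valid 2-coloring: color 1: [0, 2, 7, 8]; color 2: [1, 3, 5, 13].
(χ(G) = 2 ≤ 2.)

Yes, G is 2-colorable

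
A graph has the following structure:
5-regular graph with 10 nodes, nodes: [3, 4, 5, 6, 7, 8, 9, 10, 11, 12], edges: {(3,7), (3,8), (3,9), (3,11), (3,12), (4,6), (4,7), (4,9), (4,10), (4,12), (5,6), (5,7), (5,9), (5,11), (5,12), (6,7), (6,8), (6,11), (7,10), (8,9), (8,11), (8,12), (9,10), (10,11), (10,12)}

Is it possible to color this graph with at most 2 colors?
The clique on vertices [3, 8, 9] has size 3 > 2, so it alone needs 3 colors.

No, G is not 2-colorable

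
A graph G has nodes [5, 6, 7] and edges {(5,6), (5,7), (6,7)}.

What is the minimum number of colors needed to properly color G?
Clique number ω(G) = 3 (lower bound: χ ≥ ω).
The clique on [5, 6, 7] has size 3, forcing χ ≥ 3, and the coloring below uses 3 colors, so χ(G) = 3.
A valid 3-coloring: color 1: [7]; color 2: [6]; color 3: [5].

χ(G) = 3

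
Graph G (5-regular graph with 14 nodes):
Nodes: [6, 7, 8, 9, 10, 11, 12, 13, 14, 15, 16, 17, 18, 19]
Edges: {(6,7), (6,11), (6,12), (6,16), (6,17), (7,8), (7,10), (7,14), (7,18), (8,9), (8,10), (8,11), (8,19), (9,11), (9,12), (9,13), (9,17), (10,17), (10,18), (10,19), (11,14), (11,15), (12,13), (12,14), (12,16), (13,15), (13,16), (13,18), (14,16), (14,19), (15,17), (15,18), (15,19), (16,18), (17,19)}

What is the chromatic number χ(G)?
χ(G) = 4

Clique number ω(G) = 3 (lower bound: χ ≥ ω).
Suppose a proper 3-coloring c exists. The clique [6, 12, 16] takes 3 distinct colors; by symmetry let c(6) = 1, c(12) = 2, c(16) = 3.
- Vertex 13: neighbors [12, 16] already have colors [2, 3] ⇒ c(13) = 1.
- Vertex 9: neighbors [13, 12] already have colors [1, 2] ⇒ c(9) = 3.
- Vertex 11: neighbors [6, 9] already have colors [1, 3] ⇒ c(11) = 2.
- Vertex 8: neighbors [11, 9] already have colors [2, 3] ⇒ c(8) = 1.
- Vertex 15: neighbors [13, 11] already have colors [1, 2] ⇒ c(15) = 3.
- Vertex 19: neighbors [8, 15] already have colors [1, 3] ⇒ c(19) = 2.
- Vertex 17: neighbors [6, 19, 9] already have colors [1, 2, 3] — all 3 colors blocked. Contradiction.
The forced assignments end in a contradiction, so G has no proper 3-coloring (χ ≥ 4).
The coloring below uses 4 colors, so χ(G) = 4.
A valid 4-coloring: color 1: [8, 12, 17, 18]; color 2: [6, 9, 10, 14, 15]; color 3: [7, 11, 16, 19]; color 4: [13].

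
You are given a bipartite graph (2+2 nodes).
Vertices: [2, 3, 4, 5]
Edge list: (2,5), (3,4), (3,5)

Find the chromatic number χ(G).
χ(G) = 2

Clique number ω(G) = 2 (lower bound: χ ≥ ω).
The graph is bipartite (no odd cycle), so 2 colors suffice: χ(G) = 2.
A valid 2-coloring: color 1: [4, 5]; color 2: [2, 3].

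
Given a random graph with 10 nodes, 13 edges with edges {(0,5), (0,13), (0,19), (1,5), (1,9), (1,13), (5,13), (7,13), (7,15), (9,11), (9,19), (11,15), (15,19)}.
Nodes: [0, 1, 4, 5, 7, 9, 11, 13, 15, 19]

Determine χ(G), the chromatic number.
Clique number ω(G) = 3 (lower bound: χ ≥ ω).
The clique on [0, 5, 13] has size 3, forcing χ ≥ 3, and the coloring below uses 3 colors, so χ(G) = 3.
A valid 3-coloring: color 1: [4, 9, 13, 15]; color 2: [0, 1, 7, 11]; color 3: [5, 19].

χ(G) = 3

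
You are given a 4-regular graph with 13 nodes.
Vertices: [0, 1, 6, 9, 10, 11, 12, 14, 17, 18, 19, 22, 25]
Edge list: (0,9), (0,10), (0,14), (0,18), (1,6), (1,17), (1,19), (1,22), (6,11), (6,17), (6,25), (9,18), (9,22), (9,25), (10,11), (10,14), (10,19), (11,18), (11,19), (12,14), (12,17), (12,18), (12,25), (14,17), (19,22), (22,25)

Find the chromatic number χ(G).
χ(G) = 4

Clique number ω(G) = 3 (lower bound: χ ≥ ω).
Suppose a proper 3-coloring c exists. The clique [0, 9, 18] takes 3 distinct colors; by symmetry let c(0) = 1, c(9) = 2, c(18) = 3.
- Vertex 10: neighbors [0] already have colors [1]; try each remaining color.
- Case c(10) = 2:
  - Vertex 11: neighbors [10, 18] already have colors [2, 3] ⇒ c(11) = 1.
  - Vertex 14: neighbors [0, 10] already have colors [1, 2] ⇒ c(14) = 3.
  - Vertex 19: neighbors [11, 10] already have colors [1, 2] ⇒ c(19) = 3.
  - Vertex 22: neighbors [9, 19] already have colors [2, 3] ⇒ c(22) = 1.
  - Vertex 1: neighbors [22, 19] already have colors [1, 3] ⇒ c(1) = 2.
  - Vertex 6: neighbors [11, 1] already have colors [1, 2] ⇒ c(6) = 3.
  - Vertex 25: neighbors [22, 9, 6] already have colors [1, 2, 3] — all 3 colors blocked. Contradiction.
- Case c(10) = 3:
  - Vertex 14: neighbors [0, 10] already have colors [1, 3] ⇒ c(14) = 2.
  - Vertex 12: neighbors [14, 18] already have colors [2, 3] ⇒ c(12) = 1.
  - Vertex 17: neighbors [12, 14] already have colors [1, 2] ⇒ c(17) = 3.
  - Vertex 25: neighbors [12, 9] already have colors [1, 2] ⇒ c(25) = 3.
  - Vertex 22: neighbors [9, 25] already have colors [2, 3] ⇒ c(22) = 1.
  - Vertex 1: neighbors [22, 17] already have colors [1, 3] ⇒ c(1) = 2.
  - Vertex 19: neighbors [22, 1, 10] already have colors [1, 2, 3] — all 3 colors blocked. Contradiction.
Every case ends in a contradiction, so G has no proper 3-coloring (χ ≥ 4).
The coloring below uses 4 colors, so χ(G) = 4.
A valid 4-coloring: color 1: [6, 14, 18, 19]; color 2: [1, 9, 10, 12]; color 3: [0, 11, 17, 22]; color 4: [25].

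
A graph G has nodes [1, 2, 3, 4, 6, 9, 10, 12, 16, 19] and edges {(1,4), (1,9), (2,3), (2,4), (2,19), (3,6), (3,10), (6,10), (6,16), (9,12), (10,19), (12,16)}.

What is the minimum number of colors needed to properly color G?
χ(G) = 3

Clique number ω(G) = 3 (lower bound: χ ≥ ω).
The clique on [3, 6, 10] has size 3, forcing χ ≥ 3, and the coloring below uses 3 colors, so χ(G) = 3.
A valid 3-coloring: color 1: [1, 2, 6, 12]; color 2: [3, 4, 9, 16, 19]; color 3: [10].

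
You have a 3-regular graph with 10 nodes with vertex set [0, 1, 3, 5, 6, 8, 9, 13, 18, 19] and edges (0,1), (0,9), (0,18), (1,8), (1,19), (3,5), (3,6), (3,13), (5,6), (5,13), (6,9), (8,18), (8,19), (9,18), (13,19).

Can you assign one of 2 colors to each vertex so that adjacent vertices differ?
The clique on vertices [0, 9, 18] has size 3 > 2, so it alone needs 3 colors.

No, G is not 2-colorable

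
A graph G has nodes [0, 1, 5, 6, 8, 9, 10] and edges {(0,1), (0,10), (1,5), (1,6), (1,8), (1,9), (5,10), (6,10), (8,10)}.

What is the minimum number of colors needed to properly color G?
χ(G) = 2

Clique number ω(G) = 2 (lower bound: χ ≥ ω).
The graph is bipartite (no odd cycle), so 2 colors suffice: χ(G) = 2.
A valid 2-coloring: color 1: [1, 10]; color 2: [0, 5, 6, 8, 9].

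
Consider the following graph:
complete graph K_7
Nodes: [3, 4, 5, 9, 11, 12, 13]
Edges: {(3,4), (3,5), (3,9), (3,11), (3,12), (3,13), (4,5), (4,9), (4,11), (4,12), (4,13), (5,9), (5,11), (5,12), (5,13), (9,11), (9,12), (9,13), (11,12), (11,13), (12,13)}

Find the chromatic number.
χ(G) = 7

Clique number ω(G) = 7 (lower bound: χ ≥ ω).
The clique on [3, 4, 5, 9, 11, 12, 13] has size 7, forcing χ ≥ 7, and the coloring below uses 7 colors, so χ(G) = 7.
A valid 7-coloring: color 1: [4]; color 2: [12]; color 3: [5]; color 4: [13]; color 5: [11]; color 6: [3]; color 7: [9].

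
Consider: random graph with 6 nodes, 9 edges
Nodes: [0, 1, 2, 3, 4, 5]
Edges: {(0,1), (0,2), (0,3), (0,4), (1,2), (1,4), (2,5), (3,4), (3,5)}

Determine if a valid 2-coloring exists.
No, G is not 2-colorable

The clique on vertices [0, 1, 2] has size 3 > 2, so it alone needs 3 colors.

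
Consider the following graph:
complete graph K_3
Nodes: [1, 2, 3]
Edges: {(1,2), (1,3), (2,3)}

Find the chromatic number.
Clique number ω(G) = 3 (lower bound: χ ≥ ω).
The clique on [1, 2, 3] has size 3, forcing χ ≥ 3, and the coloring below uses 3 colors, so χ(G) = 3.
A valid 3-coloring: color 1: [2]; color 2: [3]; color 3: [1].

χ(G) = 3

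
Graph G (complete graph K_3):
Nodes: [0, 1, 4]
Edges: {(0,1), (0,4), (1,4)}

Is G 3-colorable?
A valid 3-coloring: color 1: [4]; color 2: [1]; color 3: [0].
(χ(G) = 3 ≤ 3.)

Yes, G is 3-colorable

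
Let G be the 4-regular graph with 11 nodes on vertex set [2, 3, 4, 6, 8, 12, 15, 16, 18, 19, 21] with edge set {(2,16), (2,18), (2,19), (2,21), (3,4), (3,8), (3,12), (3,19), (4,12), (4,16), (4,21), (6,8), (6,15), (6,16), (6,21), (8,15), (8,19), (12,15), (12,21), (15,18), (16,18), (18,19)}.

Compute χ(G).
Clique number ω(G) = 3 (lower bound: χ ≥ ω).
Suppose a proper 3-coloring c exists. The clique [2, 16, 18] takes 3 distinct colors; by symmetry let c(2) = 1, c(16) = 2, c(18) = 3.
- Vertex 19: neighbors [2, 18] already have colors [1, 3] ⇒ c(19) = 2.
- Vertex 3: neighbors [19] already have colors [2]; try each remaining color.
- Case c(3) = 1:
  - Vertex 4: neighbors [3, 16] already have colors [1, 2] ⇒ c(4) = 3.
  - Vertex 8: neighbors [3, 19] already have colors [1, 2] ⇒ c(8) = 3.
  - Vertex 6: neighbors [16, 8] already have colors [2, 3] ⇒ c(6) = 1.
  - Vertex 12: neighbors [3, 4] already have colors [1, 3] ⇒ c(12) = 2.
  - Vertex 15: neighbors [6, 12, 8] already have colors [1, 2, 3] — all 3 colors blocked. Contradiction.
- Case c(3) = 3:
  - Vertex 4: neighbors [16, 3] already have colors [2, 3] ⇒ c(4) = 1.
  - Vertex 8: neighbors [19, 3] already have colors [2, 3] ⇒ c(8) = 1.
  - Vertex 6: neighbors [8, 16] already have colors [1, 2] ⇒ c(6) = 3.
  - Vertex 12: neighbors [4, 3] already have colors [1, 3] ⇒ c(12) = 2.
  - Vertex 15: neighbors [8, 12, 6] already have colors [1, 2, 3] — all 3 colors blocked. Contradiction.
Every case ends in a contradiction, so G has no proper 3-coloring (χ ≥ 4).
The coloring below uses 4 colors, so χ(G) = 4.
A valid 4-coloring: color 1: [3, 15, 16, 21]; color 2: [6, 12, 19]; color 3: [4, 8, 18]; color 4: [2].

χ(G) = 4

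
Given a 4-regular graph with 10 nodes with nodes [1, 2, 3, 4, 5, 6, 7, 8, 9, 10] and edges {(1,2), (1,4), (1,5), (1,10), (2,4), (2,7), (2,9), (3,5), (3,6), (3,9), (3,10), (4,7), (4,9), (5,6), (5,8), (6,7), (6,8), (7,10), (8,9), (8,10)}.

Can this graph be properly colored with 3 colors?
No, G is not 3-colorable

Suppose a proper 3-coloring c exists. The clique [1, 2, 4] takes 3 distinct colors; by symmetry let c(1) = 1, c(2) = 2, c(4) = 3.
- Vertex 7: neighbors [2, 4] already have colors [2, 3] ⇒ c(7) = 1.
- Vertex 9: neighbors [2, 4] already have colors [2, 3] ⇒ c(9) = 1.
- Vertex 3: neighbors [9] already have colors [1]; try each remaining color.
- Case c(3) = 2:
  - Vertex 5: neighbors [1, 3] already have colors [1, 2] ⇒ c(5) = 3.
  - Vertex 6: neighbors [7, 3, 5] already have colors [1, 2, 3] — all 3 colors blocked. Contradiction.
- Case c(3) = 3:
  - Vertex 5: neighbors [1, 3] already have colors [1, 3] ⇒ c(5) = 2.
  - Vertex 6: neighbors [7, 5, 3] already have colors [1, 2, 3] — all 3 colors blocked. Contradiction.
Every case ends in a contradiction, so G has no proper 3-coloring (χ ≥ 4).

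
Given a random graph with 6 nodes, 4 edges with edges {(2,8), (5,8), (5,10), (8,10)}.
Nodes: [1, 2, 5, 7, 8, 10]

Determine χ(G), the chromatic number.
χ(G) = 3

Clique number ω(G) = 3 (lower bound: χ ≥ ω).
The clique on [5, 8, 10] has size 3, forcing χ ≥ 3, and the coloring below uses 3 colors, so χ(G) = 3.
A valid 3-coloring: color 1: [1, 7, 8]; color 2: [2, 10]; color 3: [5].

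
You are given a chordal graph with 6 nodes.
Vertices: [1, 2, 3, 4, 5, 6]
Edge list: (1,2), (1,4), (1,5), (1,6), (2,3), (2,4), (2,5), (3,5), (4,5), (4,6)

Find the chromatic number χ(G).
Clique number ω(G) = 4 (lower bound: χ ≥ ω).
The clique on [1, 2, 4, 5] has size 4, forcing χ ≥ 4, and the coloring below uses 4 colors, so χ(G) = 4.
A valid 4-coloring: color 1: [2, 6]; color 2: [1, 3]; color 3: [4]; color 4: [5].

χ(G) = 4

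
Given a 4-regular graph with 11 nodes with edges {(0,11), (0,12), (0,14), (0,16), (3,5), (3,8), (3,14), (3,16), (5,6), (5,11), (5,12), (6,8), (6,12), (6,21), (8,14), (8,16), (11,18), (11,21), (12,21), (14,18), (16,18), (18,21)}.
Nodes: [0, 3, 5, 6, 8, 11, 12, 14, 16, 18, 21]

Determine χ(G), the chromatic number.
χ(G) = 3

Clique number ω(G) = 3 (lower bound: χ ≥ ω).
The clique on [3, 8, 16] has size 3, forcing χ ≥ 3, and the coloring below uses 3 colors, so χ(G) = 3.
A valid 3-coloring: color 1: [0, 3, 6, 18]; color 2: [5, 8, 21]; color 3: [11, 12, 14, 16].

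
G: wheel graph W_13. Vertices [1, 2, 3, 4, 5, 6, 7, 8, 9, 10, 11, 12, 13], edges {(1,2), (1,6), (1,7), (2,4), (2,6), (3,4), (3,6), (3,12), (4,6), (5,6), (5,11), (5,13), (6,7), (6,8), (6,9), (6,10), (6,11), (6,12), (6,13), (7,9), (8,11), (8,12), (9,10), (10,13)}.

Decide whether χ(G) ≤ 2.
The clique on vertices [1, 2, 6] has size 3 > 2, so it alone needs 3 colors.

No, G is not 2-colorable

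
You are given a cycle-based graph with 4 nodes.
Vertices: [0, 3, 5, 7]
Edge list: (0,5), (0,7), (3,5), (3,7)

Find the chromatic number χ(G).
Clique number ω(G) = 2 (lower bound: χ ≥ ω).
The graph is bipartite (no odd cycle), so 2 colors suffice: χ(G) = 2.
A valid 2-coloring: color 1: [0, 3]; color 2: [5, 7].

χ(G) = 2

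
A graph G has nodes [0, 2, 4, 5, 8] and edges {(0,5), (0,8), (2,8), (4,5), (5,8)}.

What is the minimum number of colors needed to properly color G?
χ(G) = 3

Clique number ω(G) = 3 (lower bound: χ ≥ ω).
The clique on [0, 5, 8] has size 3, forcing χ ≥ 3, and the coloring below uses 3 colors, so χ(G) = 3.
A valid 3-coloring: color 1: [2, 5]; color 2: [4, 8]; color 3: [0].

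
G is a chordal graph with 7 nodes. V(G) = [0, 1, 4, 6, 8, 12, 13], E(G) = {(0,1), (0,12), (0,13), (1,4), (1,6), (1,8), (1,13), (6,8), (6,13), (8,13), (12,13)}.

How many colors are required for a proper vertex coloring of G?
Clique number ω(G) = 4 (lower bound: χ ≥ ω).
The clique on [1, 6, 8, 13] has size 4, forcing χ ≥ 4, and the coloring below uses 4 colors, so χ(G) = 4.
A valid 4-coloring: color 1: [4, 13]; color 2: [1, 12]; color 3: [0, 8]; color 4: [6].

χ(G) = 4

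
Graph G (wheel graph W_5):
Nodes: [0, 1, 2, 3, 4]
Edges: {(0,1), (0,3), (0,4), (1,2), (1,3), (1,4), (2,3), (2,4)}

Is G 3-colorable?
Yes, G is 3-colorable

A valid 3-coloring: color 1: [1]; color 2: [0, 2]; color 3: [3, 4].
(χ(G) = 3 ≤ 3.)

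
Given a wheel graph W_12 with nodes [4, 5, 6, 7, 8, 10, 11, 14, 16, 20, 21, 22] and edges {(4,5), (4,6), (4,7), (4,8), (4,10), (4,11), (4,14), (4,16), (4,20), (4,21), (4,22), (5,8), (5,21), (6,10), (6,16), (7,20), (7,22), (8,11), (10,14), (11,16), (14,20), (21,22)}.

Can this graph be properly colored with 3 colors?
No, G is not 3-colorable

Odd cycle [20, 7, 22, 21, 5, 8, 11, 16, 6, 10, 14] needs 3 colors (χ ≥ 3).
Vertex 4 is adjacent to every vertex of [5, 6, 7, 8, 10, 11, 14, 16, 20, 21, 22], which already need 3 colors among themselves, so 4 needs a new color (χ ≥ 4).
Hence χ(G) ≥ 4 > 3, so no proper 3-coloring exists.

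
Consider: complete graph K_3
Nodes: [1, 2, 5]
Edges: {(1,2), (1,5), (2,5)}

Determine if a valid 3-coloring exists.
A valid 3-coloring: color 1: [1]; color 2: [2]; color 3: [5].
(χ(G) = 3 ≤ 3.)

Yes, G is 3-colorable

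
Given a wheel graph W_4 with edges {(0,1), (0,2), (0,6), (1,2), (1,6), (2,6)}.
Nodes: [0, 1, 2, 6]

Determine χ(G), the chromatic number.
χ(G) = 4

Clique number ω(G) = 4 (lower bound: χ ≥ ω).
The clique on [0, 1, 2, 6] has size 4, forcing χ ≥ 4, and the coloring below uses 4 colors, so χ(G) = 4.
A valid 4-coloring: color 1: [0]; color 2: [1]; color 3: [2]; color 4: [6].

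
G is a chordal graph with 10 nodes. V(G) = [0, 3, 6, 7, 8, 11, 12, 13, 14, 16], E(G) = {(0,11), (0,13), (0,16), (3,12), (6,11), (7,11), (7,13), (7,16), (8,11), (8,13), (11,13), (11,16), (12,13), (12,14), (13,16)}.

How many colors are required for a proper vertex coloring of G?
Clique number ω(G) = 4 (lower bound: χ ≥ ω).
The clique on [0, 11, 13, 16] has size 4, forcing χ ≥ 4, and the coloring below uses 4 colors, so χ(G) = 4.
A valid 4-coloring: color 1: [3, 6, 13, 14]; color 2: [11, 12]; color 3: [8, 16]; color 4: [0, 7].

χ(G) = 4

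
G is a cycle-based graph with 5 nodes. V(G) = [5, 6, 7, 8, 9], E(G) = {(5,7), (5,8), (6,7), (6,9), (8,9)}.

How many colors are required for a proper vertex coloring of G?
Clique number ω(G) = 2 (lower bound: χ ≥ ω).
Odd cycle [7, 6, 9, 8, 5] needs 3 colors (χ ≥ 3).
The coloring below uses 3 colors, so χ(G) = 3.
A valid 3-coloring: color 1: [7, 8]; color 2: [5, 6]; color 3: [9].

χ(G) = 3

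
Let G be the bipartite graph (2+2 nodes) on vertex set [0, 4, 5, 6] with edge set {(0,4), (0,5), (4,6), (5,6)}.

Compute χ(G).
χ(G) = 2

Clique number ω(G) = 2 (lower bound: χ ≥ ω).
The graph is bipartite (no odd cycle), so 2 colors suffice: χ(G) = 2.
A valid 2-coloring: color 1: [4, 5]; color 2: [0, 6].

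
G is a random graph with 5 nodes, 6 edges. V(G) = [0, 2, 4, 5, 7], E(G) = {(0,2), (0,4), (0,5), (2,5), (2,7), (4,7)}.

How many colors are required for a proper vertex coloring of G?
Clique number ω(G) = 3 (lower bound: χ ≥ ω).
The clique on [0, 2, 5] has size 3, forcing χ ≥ 3, and the coloring below uses 3 colors, so χ(G) = 3.
A valid 3-coloring: color 1: [2, 4]; color 2: [0, 7]; color 3: [5].

χ(G) = 3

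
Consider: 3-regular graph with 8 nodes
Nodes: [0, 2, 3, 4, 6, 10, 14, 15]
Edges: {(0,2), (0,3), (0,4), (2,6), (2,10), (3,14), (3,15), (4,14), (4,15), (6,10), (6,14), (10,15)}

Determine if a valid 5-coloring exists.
A valid 5-coloring: color 1: [3, 4, 10]; color 2: [2, 14, 15]; color 3: [0, 6].
(χ(G) = 3 ≤ 5.)

Yes, G is 5-colorable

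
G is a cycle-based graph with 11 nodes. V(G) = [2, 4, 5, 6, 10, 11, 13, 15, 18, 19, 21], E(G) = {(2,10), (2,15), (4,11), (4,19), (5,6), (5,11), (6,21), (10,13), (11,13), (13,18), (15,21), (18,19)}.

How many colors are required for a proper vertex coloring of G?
Clique number ω(G) = 2 (lower bound: χ ≥ ω).
Odd cycle [4, 19, 18, 13, 11] needs 3 colors (χ ≥ 3).
The coloring below uses 3 colors, so χ(G) = 3.
A valid 3-coloring: color 1: [6, 10, 11, 15, 19]; color 2: [2, 4, 5, 13, 21]; color 3: [18].

χ(G) = 3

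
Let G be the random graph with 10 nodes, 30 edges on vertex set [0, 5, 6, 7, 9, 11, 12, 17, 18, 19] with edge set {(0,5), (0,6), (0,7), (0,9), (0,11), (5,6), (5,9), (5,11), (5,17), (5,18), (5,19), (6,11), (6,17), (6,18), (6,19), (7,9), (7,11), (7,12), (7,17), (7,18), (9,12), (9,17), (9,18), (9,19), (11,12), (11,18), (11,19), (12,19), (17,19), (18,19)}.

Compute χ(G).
Clique number ω(G) = 5 (lower bound: χ ≥ ω).
The clique on [5, 6, 11, 18, 19] has size 5, forcing χ ≥ 5, and the coloring below uses 5 colors, so χ(G) = 5.
A valid 5-coloring: color 1: [0, 19]; color 2: [9, 11]; color 3: [5, 7]; color 4: [12, 17, 18]; color 5: [6].

χ(G) = 5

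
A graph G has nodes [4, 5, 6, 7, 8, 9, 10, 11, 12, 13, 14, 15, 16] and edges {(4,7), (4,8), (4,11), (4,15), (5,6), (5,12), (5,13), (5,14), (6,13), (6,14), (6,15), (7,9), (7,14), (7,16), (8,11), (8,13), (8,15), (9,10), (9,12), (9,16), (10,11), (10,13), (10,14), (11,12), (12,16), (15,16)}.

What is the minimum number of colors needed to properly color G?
Clique number ω(G) = 3 (lower bound: χ ≥ ω).
The clique on [4, 8, 11] has size 3, forcing χ ≥ 3, and the coloring below uses 3 colors, so χ(G) = 3.
A valid 3-coloring: color 1: [6, 7, 8, 10, 12]; color 2: [9, 11, 13, 14, 15]; color 3: [4, 5, 16].

χ(G) = 3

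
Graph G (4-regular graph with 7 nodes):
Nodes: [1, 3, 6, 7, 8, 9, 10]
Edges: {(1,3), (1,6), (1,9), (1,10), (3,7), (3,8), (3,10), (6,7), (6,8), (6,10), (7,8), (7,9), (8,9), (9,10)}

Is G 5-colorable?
Yes, G is 5-colorable

A valid 5-coloring: color 1: [3, 6, 9]; color 2: [1, 7]; color 3: [8, 10].
(χ(G) = 3 ≤ 5.)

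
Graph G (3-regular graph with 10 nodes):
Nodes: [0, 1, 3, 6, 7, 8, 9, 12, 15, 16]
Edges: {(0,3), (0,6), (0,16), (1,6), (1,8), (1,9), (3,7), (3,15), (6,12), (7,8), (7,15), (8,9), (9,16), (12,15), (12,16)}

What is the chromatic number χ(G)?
Clique number ω(G) = 3 (lower bound: χ ≥ ω).
The clique on [1, 8, 9] has size 3, forcing χ ≥ 3, and the coloring below uses 3 colors, so χ(G) = 3.
A valid 3-coloring: color 1: [3, 6, 8, 16]; color 2: [0, 7, 9, 12]; color 3: [1, 15].

χ(G) = 3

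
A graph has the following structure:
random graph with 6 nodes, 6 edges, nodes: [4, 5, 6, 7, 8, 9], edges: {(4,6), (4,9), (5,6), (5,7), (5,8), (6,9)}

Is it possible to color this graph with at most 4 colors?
Yes, G is 4-colorable

A valid 4-coloring: color 1: [6, 7, 8]; color 2: [5, 9]; color 3: [4].
(χ(G) = 3 ≤ 4.)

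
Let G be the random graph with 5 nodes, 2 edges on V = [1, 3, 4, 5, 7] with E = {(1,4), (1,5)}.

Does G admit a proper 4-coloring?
Yes, G is 4-colorable

A valid 4-coloring: color 1: [1, 3, 7]; color 2: [4, 5].
(χ(G) = 2 ≤ 4.)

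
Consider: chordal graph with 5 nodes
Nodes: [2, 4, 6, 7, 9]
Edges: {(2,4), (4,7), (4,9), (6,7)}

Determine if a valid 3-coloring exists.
A valid 3-coloring: color 1: [4, 6]; color 2: [2, 7, 9].
(χ(G) = 2 ≤ 3.)

Yes, G is 3-colorable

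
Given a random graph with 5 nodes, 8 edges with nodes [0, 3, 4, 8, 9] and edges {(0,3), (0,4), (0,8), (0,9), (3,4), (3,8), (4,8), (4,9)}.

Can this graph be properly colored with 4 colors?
Yes, G is 4-colorable

A valid 4-coloring: color 1: [4]; color 2: [0]; color 3: [8, 9]; color 4: [3].
(χ(G) = 4 ≤ 4.)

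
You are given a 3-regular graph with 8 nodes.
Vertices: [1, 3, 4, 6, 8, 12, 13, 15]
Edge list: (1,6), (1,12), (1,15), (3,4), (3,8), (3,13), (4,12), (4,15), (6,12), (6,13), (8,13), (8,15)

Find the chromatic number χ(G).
Clique number ω(G) = 3 (lower bound: χ ≥ ω).
The clique on [1, 6, 12] has size 3, forcing χ ≥ 3, and the coloring below uses 3 colors, so χ(G) = 3.
A valid 3-coloring: color 1: [4, 6, 8]; color 2: [12, 13, 15]; color 3: [1, 3].

χ(G) = 3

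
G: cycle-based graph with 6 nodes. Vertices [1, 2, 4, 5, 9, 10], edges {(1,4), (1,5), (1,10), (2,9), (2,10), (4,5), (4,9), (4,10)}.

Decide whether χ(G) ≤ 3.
A valid 3-coloring: color 1: [2, 4]; color 2: [5, 9, 10]; color 3: [1].
(χ(G) = 3 ≤ 3.)

Yes, G is 3-colorable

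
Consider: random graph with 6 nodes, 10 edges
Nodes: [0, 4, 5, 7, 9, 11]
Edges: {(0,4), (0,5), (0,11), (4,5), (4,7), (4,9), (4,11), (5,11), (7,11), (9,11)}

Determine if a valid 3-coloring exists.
The clique on vertices [0, 4, 5, 11] has size 4 > 3, so it alone needs 4 colors.

No, G is not 3-colorable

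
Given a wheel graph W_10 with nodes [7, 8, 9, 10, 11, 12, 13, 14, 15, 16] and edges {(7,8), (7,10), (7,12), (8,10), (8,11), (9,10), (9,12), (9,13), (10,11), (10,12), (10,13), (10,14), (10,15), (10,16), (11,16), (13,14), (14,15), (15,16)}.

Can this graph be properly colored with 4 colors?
Yes, G is 4-colorable

A valid 4-coloring: color 1: [10]; color 2: [7, 9, 11, 14]; color 3: [8, 12, 13, 16]; color 4: [15].
(χ(G) = 4 ≤ 4.)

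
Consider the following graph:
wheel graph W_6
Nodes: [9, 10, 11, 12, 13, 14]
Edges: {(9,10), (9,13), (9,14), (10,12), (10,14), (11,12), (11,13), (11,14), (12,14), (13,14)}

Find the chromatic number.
χ(G) = 4

Clique number ω(G) = 3 (lower bound: χ ≥ ω).
Odd cycle [9, 13, 11, 12, 10] needs 3 colors (χ ≥ 3).
Vertex 14 is adjacent to every vertex of [9, 10, 11, 12, 13], which already need 3 colors among themselves, so 14 needs a new color (χ ≥ 4).
The coloring below uses 4 colors, so χ(G) = 4.
A valid 4-coloring: color 1: [14]; color 2: [9, 12]; color 3: [10, 13]; color 4: [11].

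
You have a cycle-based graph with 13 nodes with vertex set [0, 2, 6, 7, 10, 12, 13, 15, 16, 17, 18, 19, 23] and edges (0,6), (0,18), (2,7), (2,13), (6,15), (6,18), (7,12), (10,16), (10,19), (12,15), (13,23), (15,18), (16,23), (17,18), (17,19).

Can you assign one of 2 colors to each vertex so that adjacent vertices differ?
The clique on vertices [0, 6, 18] has size 3 > 2, so it alone needs 3 colors.

No, G is not 2-colorable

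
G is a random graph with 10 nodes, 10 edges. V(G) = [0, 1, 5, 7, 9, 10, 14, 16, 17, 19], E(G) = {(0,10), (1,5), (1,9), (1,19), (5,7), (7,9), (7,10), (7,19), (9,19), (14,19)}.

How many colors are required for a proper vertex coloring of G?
χ(G) = 3

Clique number ω(G) = 3 (lower bound: χ ≥ ω).
The clique on [1, 9, 19] has size 3, forcing χ ≥ 3, and the coloring below uses 3 colors, so χ(G) = 3.
A valid 3-coloring: color 1: [5, 10, 16, 17, 19]; color 2: [0, 1, 7, 14]; color 3: [9].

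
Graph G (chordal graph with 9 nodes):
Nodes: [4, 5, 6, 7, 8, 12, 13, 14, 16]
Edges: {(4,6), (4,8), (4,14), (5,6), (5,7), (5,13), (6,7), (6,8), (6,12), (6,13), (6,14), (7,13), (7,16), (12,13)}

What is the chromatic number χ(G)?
χ(G) = 4

Clique number ω(G) = 4 (lower bound: χ ≥ ω).
The clique on [5, 6, 7, 13] has size 4, forcing χ ≥ 4, and the coloring below uses 4 colors, so χ(G) = 4.
A valid 4-coloring: color 1: [6, 16]; color 2: [4, 7, 12]; color 3: [8, 13, 14]; color 4: [5].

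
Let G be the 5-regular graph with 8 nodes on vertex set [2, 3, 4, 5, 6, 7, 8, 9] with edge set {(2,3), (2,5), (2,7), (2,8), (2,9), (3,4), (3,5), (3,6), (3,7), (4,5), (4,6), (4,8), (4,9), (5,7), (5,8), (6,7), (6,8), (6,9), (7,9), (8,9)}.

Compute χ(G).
Clique number ω(G) = 4 (lower bound: χ ≥ ω).
The clique on [2, 3, 5, 7] has size 4, forcing χ ≥ 4, and the coloring below uses 4 colors, so χ(G) = 4.
A valid 4-coloring: color 1: [2, 6]; color 2: [3, 8]; color 3: [5, 9]; color 4: [4, 7].

χ(G) = 4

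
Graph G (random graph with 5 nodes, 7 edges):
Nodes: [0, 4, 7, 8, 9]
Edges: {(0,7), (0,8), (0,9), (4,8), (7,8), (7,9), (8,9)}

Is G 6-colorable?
Yes, G is 6-colorable

A valid 6-coloring: color 1: [8]; color 2: [0, 4]; color 3: [7]; color 4: [9].
(χ(G) = 4 ≤ 6.)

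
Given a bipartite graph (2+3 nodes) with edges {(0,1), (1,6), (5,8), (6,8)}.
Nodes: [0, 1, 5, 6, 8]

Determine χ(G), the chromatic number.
χ(G) = 2

Clique number ω(G) = 2 (lower bound: χ ≥ ω).
The graph is bipartite (no odd cycle), so 2 colors suffice: χ(G) = 2.
A valid 2-coloring: color 1: [1, 8]; color 2: [0, 5, 6].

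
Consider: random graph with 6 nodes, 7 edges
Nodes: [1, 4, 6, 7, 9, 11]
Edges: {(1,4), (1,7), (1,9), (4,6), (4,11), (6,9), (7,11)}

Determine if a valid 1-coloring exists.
Edge (1,9) forces its endpoints to differ, so 1 color is not enough.

No, G is not 1-colorable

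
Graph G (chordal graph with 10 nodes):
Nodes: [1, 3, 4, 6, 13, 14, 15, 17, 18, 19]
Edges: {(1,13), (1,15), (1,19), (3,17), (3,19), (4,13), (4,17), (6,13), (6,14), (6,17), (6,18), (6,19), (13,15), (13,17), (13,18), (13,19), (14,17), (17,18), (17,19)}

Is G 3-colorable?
The clique on vertices [6, 13, 17, 18] has size 4 > 3, so it alone needs 4 colors.

No, G is not 3-colorable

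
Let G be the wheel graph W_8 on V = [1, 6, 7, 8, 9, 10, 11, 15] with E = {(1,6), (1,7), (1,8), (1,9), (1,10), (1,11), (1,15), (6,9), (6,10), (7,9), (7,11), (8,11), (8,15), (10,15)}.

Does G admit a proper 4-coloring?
A valid 4-coloring: color 1: [1]; color 2: [7, 8, 10]; color 3: [6, 11, 15]; color 4: [9].
(χ(G) = 4 ≤ 4.)

Yes, G is 4-colorable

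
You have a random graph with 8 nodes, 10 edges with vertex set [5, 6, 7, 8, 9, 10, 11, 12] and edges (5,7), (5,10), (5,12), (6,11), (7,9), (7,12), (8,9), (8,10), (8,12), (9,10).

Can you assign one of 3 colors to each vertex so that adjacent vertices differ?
Yes, G is 3-colorable

A valid 3-coloring: color 1: [6, 7, 10]; color 2: [5, 8, 11]; color 3: [9, 12].
(χ(G) = 3 ≤ 3.)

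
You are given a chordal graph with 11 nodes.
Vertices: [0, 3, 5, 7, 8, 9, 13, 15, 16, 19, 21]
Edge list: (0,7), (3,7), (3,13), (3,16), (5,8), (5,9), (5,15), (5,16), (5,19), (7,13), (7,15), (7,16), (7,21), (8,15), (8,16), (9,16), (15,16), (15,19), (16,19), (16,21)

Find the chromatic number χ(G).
χ(G) = 4

Clique number ω(G) = 4 (lower bound: χ ≥ ω).
The clique on [5, 8, 15, 16] has size 4, forcing χ ≥ 4, and the coloring below uses 4 colors, so χ(G) = 4.
A valid 4-coloring: color 1: [0, 13, 16]; color 2: [5, 7]; color 3: [3, 9, 15, 21]; color 4: [8, 19].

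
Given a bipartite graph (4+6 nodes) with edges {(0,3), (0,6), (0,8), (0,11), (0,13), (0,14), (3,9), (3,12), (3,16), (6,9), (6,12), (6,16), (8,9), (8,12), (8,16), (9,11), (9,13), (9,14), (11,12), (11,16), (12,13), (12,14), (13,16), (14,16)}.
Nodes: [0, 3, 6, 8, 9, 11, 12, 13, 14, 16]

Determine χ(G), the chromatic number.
Clique number ω(G) = 2 (lower bound: χ ≥ ω).
The graph is bipartite (no odd cycle), so 2 colors suffice: χ(G) = 2.
A valid 2-coloring: color 1: [0, 9, 12, 16]; color 2: [3, 6, 8, 11, 13, 14].

χ(G) = 2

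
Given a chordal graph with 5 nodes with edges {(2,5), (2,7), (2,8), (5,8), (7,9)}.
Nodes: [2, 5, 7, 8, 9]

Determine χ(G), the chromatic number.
χ(G) = 3

Clique number ω(G) = 3 (lower bound: χ ≥ ω).
The clique on [2, 5, 8] has size 3, forcing χ ≥ 3, and the coloring below uses 3 colors, so χ(G) = 3.
A valid 3-coloring: color 1: [2, 9]; color 2: [5, 7]; color 3: [8].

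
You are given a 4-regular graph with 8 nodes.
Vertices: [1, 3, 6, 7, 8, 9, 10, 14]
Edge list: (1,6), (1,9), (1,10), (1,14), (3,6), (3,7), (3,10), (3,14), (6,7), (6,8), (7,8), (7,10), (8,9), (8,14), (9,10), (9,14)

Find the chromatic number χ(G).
χ(G) = 3

Clique number ω(G) = 3 (lower bound: χ ≥ ω).
The clique on [8, 9, 14] has size 3, forcing χ ≥ 3, and the coloring below uses 3 colors, so χ(G) = 3.
A valid 3-coloring: color 1: [6, 10, 14]; color 2: [7, 9]; color 3: [1, 3, 8].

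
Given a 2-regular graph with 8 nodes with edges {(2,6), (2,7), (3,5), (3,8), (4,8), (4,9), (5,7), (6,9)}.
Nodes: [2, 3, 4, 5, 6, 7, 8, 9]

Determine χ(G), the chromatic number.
χ(G) = 2

Clique number ω(G) = 2 (lower bound: χ ≥ ω).
The graph is bipartite (no odd cycle), so 2 colors suffice: χ(G) = 2.
A valid 2-coloring: color 1: [2, 5, 8, 9]; color 2: [3, 4, 6, 7].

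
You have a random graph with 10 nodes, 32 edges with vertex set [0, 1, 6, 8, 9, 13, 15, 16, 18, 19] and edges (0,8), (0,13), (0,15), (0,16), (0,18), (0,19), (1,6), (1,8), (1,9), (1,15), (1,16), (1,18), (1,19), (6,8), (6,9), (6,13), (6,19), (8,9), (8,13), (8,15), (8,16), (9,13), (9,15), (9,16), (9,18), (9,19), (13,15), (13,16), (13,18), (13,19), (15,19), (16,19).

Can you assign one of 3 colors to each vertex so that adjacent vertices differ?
No, G is not 3-colorable

The clique on vertices [0, 8, 13, 16] has size 4 > 3, so it alone needs 4 colors.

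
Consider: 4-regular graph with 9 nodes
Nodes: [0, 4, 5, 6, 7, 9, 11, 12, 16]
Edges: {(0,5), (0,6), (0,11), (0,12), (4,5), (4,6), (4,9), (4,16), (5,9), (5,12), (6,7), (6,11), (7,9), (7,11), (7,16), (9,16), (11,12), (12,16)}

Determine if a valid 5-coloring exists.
A valid 5-coloring: color 1: [0, 16]; color 2: [4, 7, 12]; color 3: [5, 11]; color 4: [6, 9].
(χ(G) = 3 ≤ 5.)

Yes, G is 5-colorable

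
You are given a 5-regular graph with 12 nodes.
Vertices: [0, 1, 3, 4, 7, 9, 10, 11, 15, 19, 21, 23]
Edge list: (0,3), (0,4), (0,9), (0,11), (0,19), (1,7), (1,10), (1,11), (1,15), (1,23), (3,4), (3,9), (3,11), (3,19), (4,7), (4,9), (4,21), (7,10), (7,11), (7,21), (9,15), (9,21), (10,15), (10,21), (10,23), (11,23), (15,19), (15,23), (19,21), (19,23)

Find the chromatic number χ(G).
χ(G) = 4

Clique number ω(G) = 4 (lower bound: χ ≥ ω).
The clique on [0, 3, 4, 9] has size 4, forcing χ ≥ 4, and the coloring below uses 4 colors, so χ(G) = 4.
A valid 4-coloring: color 1: [9, 10, 11, 19]; color 2: [0, 7, 15]; color 3: [1, 3, 21]; color 4: [4, 23].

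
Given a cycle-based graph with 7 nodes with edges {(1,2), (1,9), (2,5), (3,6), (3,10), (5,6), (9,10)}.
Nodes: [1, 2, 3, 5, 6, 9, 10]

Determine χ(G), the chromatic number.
Clique number ω(G) = 2 (lower bound: χ ≥ ω).
Odd cycle [6, 3, 10, 9, 1, 2, 5] needs 3 colors (χ ≥ 3).
The coloring below uses 3 colors, so χ(G) = 3.
A valid 3-coloring: color 1: [2, 6, 10]; color 2: [3, 5, 9]; color 3: [1].

χ(G) = 3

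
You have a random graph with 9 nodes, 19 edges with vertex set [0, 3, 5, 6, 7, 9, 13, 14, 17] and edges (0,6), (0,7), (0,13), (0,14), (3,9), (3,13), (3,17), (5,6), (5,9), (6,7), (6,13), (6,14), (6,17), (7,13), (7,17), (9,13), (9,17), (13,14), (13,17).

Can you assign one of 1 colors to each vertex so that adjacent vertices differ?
No, G is not 1-colorable

The clique on vertices [3, 9, 13, 17] has size 4 > 1, so it alone needs 4 colors.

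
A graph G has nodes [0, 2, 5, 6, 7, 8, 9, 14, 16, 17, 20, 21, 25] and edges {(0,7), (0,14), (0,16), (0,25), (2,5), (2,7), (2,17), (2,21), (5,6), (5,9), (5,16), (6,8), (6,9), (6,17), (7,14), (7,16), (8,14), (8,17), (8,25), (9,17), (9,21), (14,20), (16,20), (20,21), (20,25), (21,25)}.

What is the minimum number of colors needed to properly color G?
Clique number ω(G) = 3 (lower bound: χ ≥ ω).
The clique on [0, 7, 16] has size 3, forcing χ ≥ 3, and the coloring below uses 3 colors, so χ(G) = 3.
A valid 3-coloring: color 1: [2, 6, 14, 16, 25]; color 2: [5, 7, 17, 21]; color 3: [0, 8, 9, 20].

χ(G) = 3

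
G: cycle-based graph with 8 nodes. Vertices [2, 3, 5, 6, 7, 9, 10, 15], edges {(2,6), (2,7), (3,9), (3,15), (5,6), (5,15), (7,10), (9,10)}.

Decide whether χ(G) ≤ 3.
A valid 3-coloring: color 1: [6, 7, 9, 15]; color 2: [2, 3, 5, 10].
(χ(G) = 2 ≤ 3.)

Yes, G is 3-colorable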